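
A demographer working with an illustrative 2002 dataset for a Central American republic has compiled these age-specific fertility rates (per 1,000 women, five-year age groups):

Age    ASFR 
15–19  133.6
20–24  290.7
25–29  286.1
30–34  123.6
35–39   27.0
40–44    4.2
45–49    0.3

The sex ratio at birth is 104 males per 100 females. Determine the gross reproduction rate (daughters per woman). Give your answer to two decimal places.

2.12

Proportion female at birth = 100 / (100 + 104) = 0.49020.
Sum of ASFRs = 133.6 + 290.7 + 286.1 + 123.6 + 27.0 + 4.2 + 0.3 = 865.5
TFR = 5 × 865.5 / 1000 = 4.3275
GRR = 0.49020 × 4.3275 = 2.12134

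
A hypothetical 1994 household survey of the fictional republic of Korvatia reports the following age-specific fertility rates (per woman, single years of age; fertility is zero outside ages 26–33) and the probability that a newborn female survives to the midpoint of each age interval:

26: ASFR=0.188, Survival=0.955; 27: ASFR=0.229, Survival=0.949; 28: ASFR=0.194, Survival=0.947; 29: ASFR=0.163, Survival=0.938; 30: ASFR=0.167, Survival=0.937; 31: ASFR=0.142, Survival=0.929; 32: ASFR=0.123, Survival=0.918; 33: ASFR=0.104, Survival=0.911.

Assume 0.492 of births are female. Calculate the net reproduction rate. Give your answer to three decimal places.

Proportion female at birth = 0.492.
Survival-weighted fertility by age (1·fₓ·Sₓ):
  26: 1 × 0.188 × 0.955 = 0.17954
  27: 1 × 0.229 × 0.949 = 0.21732
  28: 1 × 0.194 × 0.947 = 0.18372
  29: 1 × 0.163 × 0.938 = 0.15289
  30: 1 × 0.167 × 0.937 = 0.15648
  31: 1 × 0.142 × 0.929 = 0.13192
  32: 1 × 0.123 × 0.918 = 0.11291
  33: 1 × 0.104 × 0.911 = 0.09474
Sum = 1.22952
NRR = 0.492 × 1.22952 = 0.60492

0.605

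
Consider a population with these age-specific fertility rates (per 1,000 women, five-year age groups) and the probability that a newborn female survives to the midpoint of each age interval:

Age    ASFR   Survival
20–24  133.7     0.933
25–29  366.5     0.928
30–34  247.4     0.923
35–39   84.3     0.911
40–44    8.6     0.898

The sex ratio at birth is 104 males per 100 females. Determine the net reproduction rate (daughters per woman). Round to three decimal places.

1.906

Proportion female at birth = 100 / (100 + 104) = 0.49020.
Per-age-group product (5 × ASFR × survival probability):
  20–24: 5 × 133.7/1000 × 0.933 = 0.62371
  25–29: 5 × 366.5/1000 × 0.928 = 1.70056
  30–34: 5 × 247.4/1000 × 0.923 = 1.14175
  35–39: 5 × 84.3/1000 × 0.911 = 0.38399
  40–44: 5 × 8.6/1000 × 0.898 = 0.03861
Sum = 3.88862
NRR = 0.49020 × 3.88862 = 1.90620
NRR > 1, so each generation more than replaces itself.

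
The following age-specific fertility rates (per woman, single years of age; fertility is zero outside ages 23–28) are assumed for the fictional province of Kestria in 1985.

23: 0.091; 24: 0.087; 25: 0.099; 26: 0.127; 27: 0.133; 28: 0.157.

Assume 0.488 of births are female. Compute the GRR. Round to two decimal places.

0.34

Proportion female at birth = 0.488.
Sum of ASFRs = 0.091 + 0.087 + 0.099 + 0.127 + 0.133 + 0.157 = 0.694
TFR = 0.694
GRR = 0.488 × 0.694 = 0.33867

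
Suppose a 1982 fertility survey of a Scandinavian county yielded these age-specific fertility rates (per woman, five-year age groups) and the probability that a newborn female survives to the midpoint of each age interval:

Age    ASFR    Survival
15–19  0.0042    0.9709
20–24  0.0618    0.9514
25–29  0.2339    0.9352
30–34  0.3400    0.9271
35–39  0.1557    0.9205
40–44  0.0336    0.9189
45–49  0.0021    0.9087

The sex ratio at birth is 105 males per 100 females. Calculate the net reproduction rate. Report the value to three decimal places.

Proportion female at birth = 100 / (100 + 105) = 0.48780.
Each age group contributes 5 × ASFR × survival:
  15–19: 5 × 0.0042 × 0.9709 = 0.02039
  20–24: 5 × 0.0618 × 0.9514 = 0.29398
  25–29: 5 × 0.2339 × 0.9352 = 1.09372
  30–34: 5 × 0.3400 × 0.9271 = 1.57607
  35–39: 5 × 0.1557 × 0.9205 = 0.71661
  40–44: 5 × 0.0336 × 0.9189 = 0.15438
  45–49: 5 × 0.0021 × 0.9087 = 0.00954
Sum = 3.86469
NRR = 0.48780 × 3.86469 = 1.88520

1.885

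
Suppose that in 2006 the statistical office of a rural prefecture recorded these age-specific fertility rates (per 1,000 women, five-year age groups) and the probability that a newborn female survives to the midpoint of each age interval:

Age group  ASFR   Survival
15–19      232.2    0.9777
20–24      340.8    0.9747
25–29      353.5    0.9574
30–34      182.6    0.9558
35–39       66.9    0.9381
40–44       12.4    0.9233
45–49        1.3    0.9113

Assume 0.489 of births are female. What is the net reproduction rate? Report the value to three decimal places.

2.806

Proportion female at birth = 0.489.
Survival-weighted fertility by age (5·fₓ·Sₓ):
  15–19: 5 × 232.2/1000 × 0.9777 = 1.13511
  20–24: 5 × 340.8/1000 × 0.9747 = 1.66089
  25–29: 5 × 353.5/1000 × 0.9574 = 1.69220
  30–34: 5 × 182.6/1000 × 0.9558 = 0.87265
  35–39: 5 × 66.9/1000 × 0.9381 = 0.31379
  40–44: 5 × 12.4/1000 × 0.9233 = 0.05724
  45–49: 5 × 1.3/1000 × 0.9113 = 0.00592
Sum = 5.73780
NRR = 0.489 × 5.73780 = 2.80578
With NRR above 1 the population is above replacement fertility.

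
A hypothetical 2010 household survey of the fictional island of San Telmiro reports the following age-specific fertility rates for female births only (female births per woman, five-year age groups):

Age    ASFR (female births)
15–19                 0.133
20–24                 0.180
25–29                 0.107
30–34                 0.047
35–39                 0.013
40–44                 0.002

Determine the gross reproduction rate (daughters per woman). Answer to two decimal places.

2.41

Sum of female ASFRs = 0.133 + 0.180 + 0.107 + 0.047 + 0.013 + 0.002 = 0.482
GRR = 5 × 0.482 = 2.41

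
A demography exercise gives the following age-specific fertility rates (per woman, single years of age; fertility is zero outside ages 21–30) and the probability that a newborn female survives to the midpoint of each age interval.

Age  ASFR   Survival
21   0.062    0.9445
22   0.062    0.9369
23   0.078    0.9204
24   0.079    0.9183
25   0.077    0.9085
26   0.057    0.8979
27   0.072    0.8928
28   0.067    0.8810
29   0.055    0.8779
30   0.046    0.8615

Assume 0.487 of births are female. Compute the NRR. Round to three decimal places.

Proportion female at birth = 0.487.
Weighting each age-specific rate by interval width and survival:
  21: 1 × 0.062 × 0.9445 = 0.05856
  22: 1 × 0.062 × 0.9369 = 0.05809
  23: 1 × 0.078 × 0.9204 = 0.07179
  24: 1 × 0.079 × 0.9183 = 0.07255
  25: 1 × 0.077 × 0.9085 = 0.06995
  26: 1 × 0.057 × 0.8979 = 0.05118
  27: 1 × 0.072 × 0.8928 = 0.06428
  28: 1 × 0.067 × 0.8810 = 0.05903
  29: 1 × 0.055 × 0.8779 = 0.04828
  30: 1 × 0.046 × 0.8615 = 0.03963
Sum = 0.59334
NRR = 0.487 × 0.59334 = 0.28896

0.289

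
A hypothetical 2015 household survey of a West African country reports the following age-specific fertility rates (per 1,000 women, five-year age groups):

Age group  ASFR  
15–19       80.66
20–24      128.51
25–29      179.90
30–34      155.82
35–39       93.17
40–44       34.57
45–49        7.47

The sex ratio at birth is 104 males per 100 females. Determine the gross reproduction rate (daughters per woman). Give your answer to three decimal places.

1.667

Proportion female at birth = 100 / (100 + 104) = 0.49020.
Sum of ASFRs = 80.66 + 128.51 + 179.90 + 155.82 + 93.17 + 34.57 + 7.47 = 680.10
TFR = 5 × 680.10 / 1000 = 3.4005
GRR = 0.49020 × 3.4005 = 1.66693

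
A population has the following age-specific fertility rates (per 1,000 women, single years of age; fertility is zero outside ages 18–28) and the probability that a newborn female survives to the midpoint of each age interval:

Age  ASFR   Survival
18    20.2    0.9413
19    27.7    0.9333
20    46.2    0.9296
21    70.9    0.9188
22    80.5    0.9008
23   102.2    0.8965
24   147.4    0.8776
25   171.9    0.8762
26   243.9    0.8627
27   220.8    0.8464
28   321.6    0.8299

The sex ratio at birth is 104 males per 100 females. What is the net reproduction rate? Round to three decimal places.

Proportion female at birth = 100 / (100 + 104) = 0.49020.
Weighting each age-specific rate by interval width and survival:
  18: 1 × 20.2/1000 × 0.9413 = 0.01901
  19: 1 × 27.7/1000 × 0.9333 = 0.02585
  20: 1 × 46.2/1000 × 0.9296 = 0.04295
  21: 1 × 70.9/1000 × 0.9188 = 0.06514
  22: 1 × 80.5/1000 × 0.9008 = 0.07251
  23: 1 × 102.2/1000 × 0.8965 = 0.09162
  24: 1 × 147.4/1000 × 0.8776 = 0.12936
  25: 1 × 171.9/1000 × 0.8762 = 0.15062
  26: 1 × 243.9/1000 × 0.8627 = 0.21041
  27: 1 × 220.8/1000 × 0.8464 = 0.18689
  28: 1 × 321.6/1000 × 0.8299 = 0.26690
Sum = 1.26126
NRR = 0.49020 × 1.26126 = 0.61827
With NRR below 1 the population is below replacement fertility.

0.618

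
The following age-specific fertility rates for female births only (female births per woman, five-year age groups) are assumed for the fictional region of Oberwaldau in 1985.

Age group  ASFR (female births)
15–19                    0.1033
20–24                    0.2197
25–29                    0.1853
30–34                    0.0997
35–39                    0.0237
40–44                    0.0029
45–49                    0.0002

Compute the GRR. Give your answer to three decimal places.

Sum of female ASFRs = 0.1033 + 0.2197 + 0.1853 + 0.0997 + 0.0237 + 0.0029 + 0.0002 = 0.6348
GRR = 5 × 0.6348 = 3.174

3.174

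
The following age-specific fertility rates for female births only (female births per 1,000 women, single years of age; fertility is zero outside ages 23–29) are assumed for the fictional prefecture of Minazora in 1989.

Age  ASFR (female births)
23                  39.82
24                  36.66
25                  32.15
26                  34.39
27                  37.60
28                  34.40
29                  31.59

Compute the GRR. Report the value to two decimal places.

0.25

Sum of female ASFRs = 39.82 + 36.66 + 32.15 + 34.39 + 37.60 + 34.40 + 31.59 = 246.61
GRR = 246.61 / 1000 = 0.24661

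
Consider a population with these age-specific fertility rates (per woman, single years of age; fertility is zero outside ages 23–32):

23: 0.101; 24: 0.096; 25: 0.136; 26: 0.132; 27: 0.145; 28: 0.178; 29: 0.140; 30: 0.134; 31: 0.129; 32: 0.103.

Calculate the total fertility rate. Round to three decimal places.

Sum of ASFRs = 0.101 + 0.096 + 0.136 + 0.132 + 0.145 + 0.178 + 0.140 + 0.134 + 0.129 + 0.103 = 1.294
TFR = 1.294

1.294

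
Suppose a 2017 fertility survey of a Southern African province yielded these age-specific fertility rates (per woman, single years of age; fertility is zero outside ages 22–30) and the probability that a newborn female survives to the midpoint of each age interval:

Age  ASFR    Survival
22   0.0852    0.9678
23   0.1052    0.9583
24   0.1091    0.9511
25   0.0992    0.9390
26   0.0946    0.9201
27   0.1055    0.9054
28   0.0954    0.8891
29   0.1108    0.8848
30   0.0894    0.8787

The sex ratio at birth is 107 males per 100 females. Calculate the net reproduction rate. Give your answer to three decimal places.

0.398

Proportion female at birth = 100 / (100 + 107) = 0.48309.
Weighting each age-specific rate by interval width and survival:
  22: 1 × 0.0852 × 0.9678 = 0.08246
  23: 1 × 0.1052 × 0.9583 = 0.10081
  24: 1 × 0.1091 × 0.9511 = 0.10377
  25: 1 × 0.0992 × 0.9390 = 0.09315
  26: 1 × 0.0946 × 0.9201 = 0.08704
  27: 1 × 0.1055 × 0.9054 = 0.09552
  28: 1 × 0.0954 × 0.8891 = 0.08482
  29: 1 × 0.1108 × 0.8848 = 0.09804
  30: 1 × 0.0894 × 0.8787 = 0.07856
Sum = 0.82417
NRR = 0.48309 × 0.82417 = 0.39815
With NRR below 1 the population is below replacement fertility.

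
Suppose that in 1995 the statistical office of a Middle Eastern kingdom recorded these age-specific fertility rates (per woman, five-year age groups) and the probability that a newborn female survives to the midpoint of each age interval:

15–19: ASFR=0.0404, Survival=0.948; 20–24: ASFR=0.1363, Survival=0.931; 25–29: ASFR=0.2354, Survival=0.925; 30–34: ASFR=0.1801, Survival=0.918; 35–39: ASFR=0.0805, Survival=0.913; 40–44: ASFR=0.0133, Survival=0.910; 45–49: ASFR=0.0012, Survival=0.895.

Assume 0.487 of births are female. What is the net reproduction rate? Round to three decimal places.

Proportion female at birth = 0.487.
Each age group contributes 5 × ASFR × survival:
  15–19: 5 × 0.0404 × 0.948 = 0.19150
  20–24: 5 × 0.1363 × 0.931 = 0.63448
  25–29: 5 × 0.2354 × 0.925 = 1.08873
  30–34: 5 × 0.1801 × 0.918 = 0.82666
  35–39: 5 × 0.0805 × 0.913 = 0.36748
  40–44: 5 × 0.0133 × 0.910 = 0.06052
  45–49: 5 × 0.0012 × 0.895 = 0.00537
Sum = 3.17474
NRR = 0.487 × 3.17474 = 1.54610
With NRR above 1 the population is above replacement fertility.

1.546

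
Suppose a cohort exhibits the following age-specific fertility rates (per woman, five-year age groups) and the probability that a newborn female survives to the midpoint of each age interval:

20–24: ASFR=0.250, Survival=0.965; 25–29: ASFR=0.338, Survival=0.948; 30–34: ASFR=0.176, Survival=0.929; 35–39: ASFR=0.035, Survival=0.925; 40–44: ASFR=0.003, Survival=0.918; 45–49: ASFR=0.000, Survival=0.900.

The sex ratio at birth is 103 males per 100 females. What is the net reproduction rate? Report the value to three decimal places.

1.873

Proportion female at birth = 100 / (100 + 103) = 0.49261.
Per-age-group product (5 × ASFR × survival probability):
  20–24: 5 × 0.250 × 0.965 = 1.20625
  25–29: 5 × 0.338 × 0.948 = 1.60212
  30–34: 5 × 0.176 × 0.929 = 0.81752
  35–39: 5 × 0.035 × 0.925 = 0.16188
  40–44: 5 × 0.003 × 0.918 = 0.01377
  45–49: 5 × 0.000 × 0.900 = 0.00000
Sum = 3.80154
NRR = 0.49261 × 3.80154 = 1.87268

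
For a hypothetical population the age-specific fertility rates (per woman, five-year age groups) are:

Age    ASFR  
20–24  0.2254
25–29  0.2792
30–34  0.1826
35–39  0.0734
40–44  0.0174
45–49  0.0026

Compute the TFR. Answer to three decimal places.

3.903

Sum of ASFRs = 0.2254 + 0.2792 + 0.1826 + 0.0734 + 0.0174 + 0.0026 = 0.7806
TFR = 5 × 0.7806 = 3.903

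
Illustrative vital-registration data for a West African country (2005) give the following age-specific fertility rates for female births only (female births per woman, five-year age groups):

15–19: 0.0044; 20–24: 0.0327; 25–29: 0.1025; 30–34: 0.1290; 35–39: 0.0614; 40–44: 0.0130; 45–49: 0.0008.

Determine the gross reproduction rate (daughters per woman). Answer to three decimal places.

1.719

Sum of female ASFRs = 0.0044 + 0.0327 + 0.1025 + 0.1290 + 0.0614 + 0.0130 + 0.0008 = 0.3438
GRR = 5 × 0.3438 = 1.719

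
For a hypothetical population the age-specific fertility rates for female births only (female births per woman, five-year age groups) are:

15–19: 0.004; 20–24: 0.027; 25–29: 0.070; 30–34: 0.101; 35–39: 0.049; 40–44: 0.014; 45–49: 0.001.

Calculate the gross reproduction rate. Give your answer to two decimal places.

Sum of female ASFRs = 0.004 + 0.027 + 0.070 + 0.101 + 0.049 + 0.014 + 0.001 = 0.266
GRR = 5 × 0.266 = 1.33

1.33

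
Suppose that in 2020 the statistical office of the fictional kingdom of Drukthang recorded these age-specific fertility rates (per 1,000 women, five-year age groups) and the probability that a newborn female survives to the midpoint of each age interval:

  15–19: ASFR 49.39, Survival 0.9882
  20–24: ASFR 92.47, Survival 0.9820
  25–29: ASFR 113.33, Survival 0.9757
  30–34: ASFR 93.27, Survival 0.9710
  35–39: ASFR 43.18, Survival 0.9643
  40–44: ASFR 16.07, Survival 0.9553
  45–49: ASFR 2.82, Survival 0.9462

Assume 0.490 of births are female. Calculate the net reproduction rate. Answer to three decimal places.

0.981

Proportion female at birth = 0.490.
Survival-weighted fertility by age (5·fₓ·Sₓ):
  15–19: 5 × 49.39/1000 × 0.9882 = 0.24404
  20–24: 5 × 92.47/1000 × 0.9820 = 0.45403
  25–29: 5 × 113.33/1000 × 0.9757 = 0.55288
  30–34: 5 × 93.27/1000 × 0.9710 = 0.45283
  35–39: 5 × 43.18/1000 × 0.9643 = 0.20819
  40–44: 5 × 16.07/1000 × 0.9553 = 0.07676
  45–49: 5 × 2.82/1000 × 0.9462 = 0.01334
Sum = 2.00207
NRR = 0.490 × 2.00207 = 0.98101
NRR < 1, so the cohort does not fully replace itself.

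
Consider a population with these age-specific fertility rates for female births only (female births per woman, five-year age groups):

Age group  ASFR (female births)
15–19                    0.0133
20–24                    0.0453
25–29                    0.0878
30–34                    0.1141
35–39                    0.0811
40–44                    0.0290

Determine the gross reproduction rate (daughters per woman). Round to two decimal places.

Sum of female ASFRs = 0.0133 + 0.0453 + 0.0878 + 0.1141 + 0.0811 + 0.0290 = 0.3706
GRR = 5 × 0.3706 = 1.853

1.85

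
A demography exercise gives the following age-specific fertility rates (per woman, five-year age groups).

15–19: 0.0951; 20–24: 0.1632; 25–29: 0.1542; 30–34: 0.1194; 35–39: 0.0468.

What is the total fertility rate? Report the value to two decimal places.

Sum of ASFRs = 0.0951 + 0.1632 + 0.1542 + 0.1194 + 0.0468 = 0.5787
TFR = 5 × 0.5787 = 2.8935

2.89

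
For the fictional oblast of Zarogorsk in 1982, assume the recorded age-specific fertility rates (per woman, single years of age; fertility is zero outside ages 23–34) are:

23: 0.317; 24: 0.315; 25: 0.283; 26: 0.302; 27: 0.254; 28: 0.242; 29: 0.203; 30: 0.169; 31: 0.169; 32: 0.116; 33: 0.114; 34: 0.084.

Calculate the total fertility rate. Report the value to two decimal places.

Sum of ASFRs = 0.317 + 0.315 + 0.283 + 0.302 + 0.254 + 0.242 + 0.203 + 0.169 + 0.169 + 0.116 + 0.114 + 0.084 = 2.568
TFR = 2.568

2.57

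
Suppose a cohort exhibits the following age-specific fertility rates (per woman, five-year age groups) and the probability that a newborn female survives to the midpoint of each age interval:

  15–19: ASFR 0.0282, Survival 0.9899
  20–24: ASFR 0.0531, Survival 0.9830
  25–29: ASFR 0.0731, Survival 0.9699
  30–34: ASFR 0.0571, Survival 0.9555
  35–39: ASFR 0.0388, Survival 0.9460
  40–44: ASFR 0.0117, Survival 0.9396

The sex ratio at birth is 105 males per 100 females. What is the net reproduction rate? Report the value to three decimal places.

0.618

Proportion female at birth = 100 / (100 + 105) = 0.48780.
Per-age-group product (5 × ASFR × survival probability):
  15–19: 5 × 0.0282 × 0.9899 = 0.13958
  20–24: 5 × 0.0531 × 0.9830 = 0.26099
  25–29: 5 × 0.0731 × 0.9699 = 0.35450
  30–34: 5 × 0.0571 × 0.9555 = 0.27280
  35–39: 5 × 0.0388 × 0.9460 = 0.18352
  40–44: 5 × 0.0117 × 0.9396 = 0.05497
Sum = 1.26636
NRR = 0.48780 × 1.26636 = 0.61773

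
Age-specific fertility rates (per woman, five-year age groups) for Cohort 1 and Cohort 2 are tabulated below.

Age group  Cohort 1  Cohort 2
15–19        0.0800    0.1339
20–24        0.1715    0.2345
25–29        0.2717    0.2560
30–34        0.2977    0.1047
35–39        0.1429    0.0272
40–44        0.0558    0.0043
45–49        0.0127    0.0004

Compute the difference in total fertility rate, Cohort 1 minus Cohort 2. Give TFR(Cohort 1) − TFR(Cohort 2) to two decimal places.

1.36

Cohort 1:
  Sum of ASFRs = 0.0800 + 0.1715 + 0.2717 + 0.2977 + 0.1429 + 0.0558 + 0.0127 = 1.0323
  TFR = 5 × 1.0323 = 5.1615
Cohort 2:
  Sum of ASFRs = 0.1339 + 0.2345 + 0.2560 + 0.1047 + 0.0272 + 0.0043 + 0.0004 = 0.7610
  TFR = 5 × 0.7610 = 3.805
Difference = 5.1615 − 3.805 = 1.3565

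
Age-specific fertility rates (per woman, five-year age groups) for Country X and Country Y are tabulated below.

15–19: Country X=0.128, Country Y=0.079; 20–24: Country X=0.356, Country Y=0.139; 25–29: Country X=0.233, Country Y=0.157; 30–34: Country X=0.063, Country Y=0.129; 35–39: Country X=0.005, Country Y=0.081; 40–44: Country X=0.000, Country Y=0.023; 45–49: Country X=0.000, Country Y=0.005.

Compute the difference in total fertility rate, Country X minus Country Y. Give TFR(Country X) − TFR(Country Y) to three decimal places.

Country X:
  Sum of ASFRs = 0.128 + 0.356 + 0.233 + 0.063 + 0.005 + 0.000 + 0.000 = 0.785
  TFR = 5 × 0.785 = 3.925
Country Y:
  Sum of ASFRs = 0.079 + 0.139 + 0.157 + 0.129 + 0.081 + 0.023 + 0.005 = 0.613
  TFR = 5 × 0.613 = 3.065
Difference = 3.925 − 3.065 = 0.86

0.860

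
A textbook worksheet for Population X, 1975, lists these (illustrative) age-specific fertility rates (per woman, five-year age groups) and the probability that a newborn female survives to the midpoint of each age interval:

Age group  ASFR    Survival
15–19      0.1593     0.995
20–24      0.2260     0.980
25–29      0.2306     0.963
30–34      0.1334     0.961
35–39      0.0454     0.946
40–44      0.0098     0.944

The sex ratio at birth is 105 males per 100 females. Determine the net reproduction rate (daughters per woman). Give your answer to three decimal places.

1.908

Proportion female at birth = 100 / (100 + 105) = 0.48780.
Each age group contributes 5 × ASFR × survival:
  15–19: 5 × 0.1593 × 0.995 = 0.79252
  20–24: 5 × 0.2260 × 0.980 = 1.10740
  25–29: 5 × 0.2306 × 0.963 = 1.11034
  30–34: 5 × 0.1334 × 0.961 = 0.64099
  35–39: 5 × 0.0454 × 0.946 = 0.21474
  40–44: 5 × 0.0098 × 0.944 = 0.04626
Sum = 3.91225
NRR = 0.48780 × 3.91225 = 1.90840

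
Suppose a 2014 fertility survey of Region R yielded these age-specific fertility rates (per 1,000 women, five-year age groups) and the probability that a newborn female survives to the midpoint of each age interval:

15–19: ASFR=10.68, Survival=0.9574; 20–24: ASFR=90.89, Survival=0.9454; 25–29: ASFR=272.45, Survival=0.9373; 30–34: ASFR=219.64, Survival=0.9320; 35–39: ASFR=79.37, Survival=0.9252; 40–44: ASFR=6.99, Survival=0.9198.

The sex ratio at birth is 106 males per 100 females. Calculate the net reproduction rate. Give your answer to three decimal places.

1.544

Proportion female at birth = 100 / (100 + 106) = 0.48544.
Survival-weighted fertility by age (5·fₓ·Sₓ):
  15–19: 5 × 10.68/1000 × 0.9574 = 0.05113
  20–24: 5 × 90.89/1000 × 0.9454 = 0.42964
  25–29: 5 × 272.45/1000 × 0.9373 = 1.27684
  30–34: 5 × 219.64/1000 × 0.9320 = 1.02352
  35–39: 5 × 79.37/1000 × 0.9252 = 0.36717
  40–44: 5 × 6.99/1000 × 0.9198 = 0.03215
Sum = 3.18045
NRR = 0.48544 × 3.18045 = 1.54392
An NRR exceeding 1 indicates intrinsic growth under these rates.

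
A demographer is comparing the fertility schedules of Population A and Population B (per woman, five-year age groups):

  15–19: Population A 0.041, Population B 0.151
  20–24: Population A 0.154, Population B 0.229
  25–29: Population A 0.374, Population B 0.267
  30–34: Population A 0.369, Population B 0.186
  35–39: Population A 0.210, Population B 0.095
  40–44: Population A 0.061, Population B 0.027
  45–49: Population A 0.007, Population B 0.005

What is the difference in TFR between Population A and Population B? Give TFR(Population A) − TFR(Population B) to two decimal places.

1.28

Population A:
  Sum of ASFRs = 0.041 + 0.154 + 0.374 + 0.369 + 0.210 + 0.061 + 0.007 = 1.216
  TFR = 5 × 1.216 = 6.08
Population B:
  Sum of ASFRs = 0.151 + 0.229 + 0.267 + 0.186 + 0.095 + 0.027 + 0.005 = 0.960
  TFR = 5 × 0.960 = 4.8
Difference = 6.08 − 4.8 = 1.28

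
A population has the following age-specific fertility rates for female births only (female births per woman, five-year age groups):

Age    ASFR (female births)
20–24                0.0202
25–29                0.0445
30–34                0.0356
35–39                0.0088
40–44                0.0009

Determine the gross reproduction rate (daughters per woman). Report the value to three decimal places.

0.550

Sum of female ASFRs = 0.0202 + 0.0445 + 0.0356 + 0.0088 + 0.0009 = 0.1100
GRR = 5 × 0.1100 = 0.55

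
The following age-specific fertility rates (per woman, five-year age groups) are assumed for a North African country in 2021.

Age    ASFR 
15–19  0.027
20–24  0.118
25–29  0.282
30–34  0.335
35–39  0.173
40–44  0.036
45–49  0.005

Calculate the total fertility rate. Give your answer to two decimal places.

Sum of ASFRs = 0.027 + 0.118 + 0.282 + 0.335 + 0.173 + 0.036 + 0.005 = 0.976
TFR = 5 × 0.976 = 4.88

4.88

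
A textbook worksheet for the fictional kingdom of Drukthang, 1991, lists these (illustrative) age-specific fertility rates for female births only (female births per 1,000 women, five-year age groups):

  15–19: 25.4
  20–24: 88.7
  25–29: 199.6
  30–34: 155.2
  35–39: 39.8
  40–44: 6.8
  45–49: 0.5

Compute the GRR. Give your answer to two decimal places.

Sum of female ASFRs = 25.4 + 88.7 + 199.6 + 155.2 + 39.8 + 6.8 + 0.5 = 516.0
GRR = 5 × 516.0 / 1000 = 2.58

2.58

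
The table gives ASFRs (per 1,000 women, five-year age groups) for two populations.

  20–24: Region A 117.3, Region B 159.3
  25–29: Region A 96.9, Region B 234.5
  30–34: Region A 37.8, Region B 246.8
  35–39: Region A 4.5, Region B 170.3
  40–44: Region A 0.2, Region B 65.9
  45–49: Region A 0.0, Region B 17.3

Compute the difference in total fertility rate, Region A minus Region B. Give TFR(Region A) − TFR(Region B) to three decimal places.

-3.187

Region A:
  Sum of ASFRs = 117.3 + 96.9 + 37.8 + 4.5 + 0.2 + 0.0 = 256.7
  TFR = 5 × 256.7 / 1000 = 1.2835
Region B:
  Sum of ASFRs = 159.3 + 234.5 + 246.8 + 170.3 + 65.9 + 17.3 = 894.1
  TFR = 5 × 894.1 / 1000 = 4.4705
Difference = 1.2835 − 4.4705 = -3.187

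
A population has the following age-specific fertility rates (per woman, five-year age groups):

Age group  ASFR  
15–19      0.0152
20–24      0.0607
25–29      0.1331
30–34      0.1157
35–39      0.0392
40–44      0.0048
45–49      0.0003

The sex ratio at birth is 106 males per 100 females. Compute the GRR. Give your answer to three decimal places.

0.896

Proportion female at birth = 100 / (100 + 106) = 0.48544.
Sum of ASFRs = 0.0152 + 0.0607 + 0.1331 + 0.1157 + 0.0392 + 0.0048 + 0.0003 = 0.3690
TFR = 5 × 0.3690 = 1.845
GRR = 0.48544 × 1.845 = 0.89564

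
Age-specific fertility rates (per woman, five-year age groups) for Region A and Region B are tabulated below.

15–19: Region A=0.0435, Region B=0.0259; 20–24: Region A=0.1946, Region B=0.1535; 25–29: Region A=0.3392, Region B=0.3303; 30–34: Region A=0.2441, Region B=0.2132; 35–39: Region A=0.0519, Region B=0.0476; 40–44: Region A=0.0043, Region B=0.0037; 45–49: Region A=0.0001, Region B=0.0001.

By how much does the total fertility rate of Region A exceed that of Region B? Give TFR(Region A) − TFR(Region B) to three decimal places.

Region A:
  Sum of ASFRs = 0.0435 + 0.1946 + 0.3392 + 0.2441 + 0.0519 + 0.0043 + 0.0001 = 0.8777
  TFR = 5 × 0.8777 = 4.3885
Region B:
  Sum of ASFRs = 0.0259 + 0.1535 + 0.3303 + 0.2132 + 0.0476 + 0.0037 + 0.0001 = 0.7743
  TFR = 5 × 0.7743 = 3.8715
Difference = 4.3885 − 3.8715 = 0.517

0.517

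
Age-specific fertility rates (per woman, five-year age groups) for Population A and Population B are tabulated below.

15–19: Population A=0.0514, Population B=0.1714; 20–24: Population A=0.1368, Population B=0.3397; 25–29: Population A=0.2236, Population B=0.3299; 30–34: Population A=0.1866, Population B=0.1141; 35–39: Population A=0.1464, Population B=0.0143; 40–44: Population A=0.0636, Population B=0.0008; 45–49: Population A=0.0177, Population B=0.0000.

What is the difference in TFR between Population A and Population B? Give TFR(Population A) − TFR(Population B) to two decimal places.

Population A:
  Sum of ASFRs = 0.0514 + 0.1368 + 0.2236 + 0.1866 + 0.1464 + 0.0636 + 0.0177 = 0.8261
  TFR = 5 × 0.8261 = 4.1305
Population B:
  Sum of ASFRs = 0.1714 + 0.3397 + 0.3299 + 0.1141 + 0.0143 + 0.0008 + 0.0000 = 0.9702
  TFR = 5 × 0.9702 = 4.851
Difference = 4.1305 − 4.851 = -0.7205

-0.72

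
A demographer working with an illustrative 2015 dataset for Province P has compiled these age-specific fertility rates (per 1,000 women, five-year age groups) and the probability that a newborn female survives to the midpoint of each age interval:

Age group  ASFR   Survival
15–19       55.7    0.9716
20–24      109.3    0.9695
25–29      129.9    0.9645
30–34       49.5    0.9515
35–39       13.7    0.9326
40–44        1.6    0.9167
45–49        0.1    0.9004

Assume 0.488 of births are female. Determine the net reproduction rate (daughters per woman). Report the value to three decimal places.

Proportion female at birth = 0.488.
Per-age-group product (5 × ASFR × survival probability):
  15–19: 5 × 55.7/1000 × 0.9716 = 0.27059
  20–24: 5 × 109.3/1000 × 0.9695 = 0.52983
  25–29: 5 × 129.9/1000 × 0.9645 = 0.62644
  30–34: 5 × 49.5/1000 × 0.9515 = 0.23550
  35–39: 5 × 13.7/1000 × 0.9326 = 0.06388
  40–44: 5 × 1.6/1000 × 0.9167 = 0.00733
  45–49: 5 × 0.1/1000 × 0.9004 = 0.00045
Sum = 1.73402
NRR = 0.488 × 1.73402 = 0.84620
NRR < 1, so the cohort does not fully replace itself.

0.846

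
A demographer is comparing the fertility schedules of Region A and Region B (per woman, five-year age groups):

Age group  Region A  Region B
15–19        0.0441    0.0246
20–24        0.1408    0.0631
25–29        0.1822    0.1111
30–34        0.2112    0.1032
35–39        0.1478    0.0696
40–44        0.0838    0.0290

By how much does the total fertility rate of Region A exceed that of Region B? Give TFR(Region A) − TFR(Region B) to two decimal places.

2.05

Region A:
  Sum of ASFRs = 0.0441 + 0.1408 + 0.1822 + 0.2112 + 0.1478 + 0.0838 = 0.8099
  TFR = 5 × 0.8099 = 4.0495
Region B:
  Sum of ASFRs = 0.0246 + 0.0631 + 0.1111 + 0.1032 + 0.0696 + 0.0290 = 0.4006
  TFR = 5 × 0.4006 = 2.003
Difference = 4.0495 − 2.003 = 2.0465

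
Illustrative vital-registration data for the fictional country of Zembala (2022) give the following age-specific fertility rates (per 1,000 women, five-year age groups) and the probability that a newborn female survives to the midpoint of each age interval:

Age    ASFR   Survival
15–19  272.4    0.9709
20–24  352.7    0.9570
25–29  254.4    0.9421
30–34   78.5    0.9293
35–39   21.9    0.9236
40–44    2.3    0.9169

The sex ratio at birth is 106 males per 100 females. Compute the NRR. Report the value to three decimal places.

2.274

Proportion female at birth = 100 / (100 + 106) = 0.48544.
Survival-weighted fertility by age (5·fₓ·Sₓ):
  15–19: 5 × 272.4/1000 × 0.9709 = 1.32237
  20–24: 5 × 352.7/1000 × 0.9570 = 1.68767
  25–29: 5 × 254.4/1000 × 0.9421 = 1.19835
  30–34: 5 × 78.5/1000 × 0.9293 = 0.36475
  35–39: 5 × 21.9/1000 × 0.9236 = 0.10113
  40–44: 5 × 2.3/1000 × 0.9169 = 0.01054
Sum = 4.68481
NRR = 0.48544 × 4.68481 = 2.27419
With NRR above 1 the population is above replacement fertility.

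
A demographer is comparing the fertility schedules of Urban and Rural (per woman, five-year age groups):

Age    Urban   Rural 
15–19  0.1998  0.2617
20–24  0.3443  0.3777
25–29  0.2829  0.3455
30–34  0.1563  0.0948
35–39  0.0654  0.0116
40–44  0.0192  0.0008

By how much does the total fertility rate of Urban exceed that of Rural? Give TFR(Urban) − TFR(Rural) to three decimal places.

Urban:
  Sum of ASFRs = 0.1998 + 0.3443 + 0.2829 + 0.1563 + 0.0654 + 0.0192 = 1.0679
  TFR = 5 × 1.0679 = 5.3395
Rural:
  Sum of ASFRs = 0.2617 + 0.3777 + 0.3455 + 0.0948 + 0.0116 + 0.0008 = 1.0921
  TFR = 5 × 1.0921 = 5.4605
Difference = 5.3395 − 5.4605 = -0.121

-0.121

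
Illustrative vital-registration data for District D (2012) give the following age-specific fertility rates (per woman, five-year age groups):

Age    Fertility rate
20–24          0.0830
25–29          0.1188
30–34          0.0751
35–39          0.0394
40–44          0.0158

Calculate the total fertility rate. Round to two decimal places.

1.66

Sum of ASFRs = 0.0830 + 0.1188 + 0.0751 + 0.0394 + 0.0158 = 0.3321
TFR = 5 × 0.3321 = 1.6605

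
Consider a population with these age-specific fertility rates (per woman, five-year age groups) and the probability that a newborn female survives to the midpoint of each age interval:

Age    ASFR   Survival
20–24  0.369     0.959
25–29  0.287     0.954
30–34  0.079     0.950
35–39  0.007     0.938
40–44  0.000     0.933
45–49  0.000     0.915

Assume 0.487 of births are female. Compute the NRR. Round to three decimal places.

1.727

Proportion female at birth = 0.487.
Weighting each age-specific rate by interval width and survival:
  20–24: 5 × 0.369 × 0.959 = 1.76936
  25–29: 5 × 0.287 × 0.954 = 1.36899
  30–34: 5 × 0.079 × 0.950 = 0.37525
  35–39: 5 × 0.007 × 0.938 = 0.03283
  40–44: 5 × 0.000 × 0.933 = 0.00000
  45–49: 5 × 0.000 × 0.915 = 0.00000
Sum = 3.54643
NRR = 0.487 × 3.54643 = 1.72711
An NRR exceeding 1 indicates intrinsic growth under these rates.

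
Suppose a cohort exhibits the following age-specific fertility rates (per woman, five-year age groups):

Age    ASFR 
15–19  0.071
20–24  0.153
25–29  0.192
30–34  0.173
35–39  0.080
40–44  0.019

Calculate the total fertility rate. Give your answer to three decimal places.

Sum of ASFRs = 0.071 + 0.153 + 0.192 + 0.173 + 0.080 + 0.019 = 0.688
TFR = 5 × 0.688 = 3.44

3.440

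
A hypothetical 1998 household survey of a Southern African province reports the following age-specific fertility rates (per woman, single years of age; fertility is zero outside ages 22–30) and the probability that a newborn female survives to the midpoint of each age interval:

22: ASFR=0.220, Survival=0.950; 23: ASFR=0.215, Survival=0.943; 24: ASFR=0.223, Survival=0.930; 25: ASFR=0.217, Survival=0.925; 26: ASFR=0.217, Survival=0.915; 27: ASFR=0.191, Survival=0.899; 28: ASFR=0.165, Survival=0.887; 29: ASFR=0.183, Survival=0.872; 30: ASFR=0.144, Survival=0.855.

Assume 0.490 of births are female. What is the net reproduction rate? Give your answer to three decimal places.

Proportion female at birth = 0.490.
Weighting each age-specific rate by interval width and survival:
  22: 1 × 0.220 × 0.950 = 0.20900
  23: 1 × 0.215 × 0.943 = 0.20275
  24: 1 × 0.223 × 0.930 = 0.20739
  25: 1 × 0.217 × 0.925 = 0.20073
  26: 1 × 0.217 × 0.915 = 0.19856
  27: 1 × 0.191 × 0.899 = 0.17171
  28: 1 × 0.165 × 0.887 = 0.14636
  29: 1 × 0.183 × 0.872 = 0.15958
  30: 1 × 0.144 × 0.855 = 0.12312
Sum = 1.61920
NRR = 0.490 × 1.61920 = 0.79341
With NRR below 1 the population is below replacement fertility.

0.793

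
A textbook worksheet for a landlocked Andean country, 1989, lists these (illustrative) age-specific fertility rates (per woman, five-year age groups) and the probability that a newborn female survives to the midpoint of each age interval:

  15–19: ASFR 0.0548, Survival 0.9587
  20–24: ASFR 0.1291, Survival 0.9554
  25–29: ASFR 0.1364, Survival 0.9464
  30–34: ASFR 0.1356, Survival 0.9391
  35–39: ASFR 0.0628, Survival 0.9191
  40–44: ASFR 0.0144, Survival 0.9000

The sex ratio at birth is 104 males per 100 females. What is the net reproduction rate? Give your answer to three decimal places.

1.233

Proportion female at birth = 100 / (100 + 104) = 0.49020.
Survival-weighted fertility by age (5·fₓ·Sₓ):
  15–19: 5 × 0.0548 × 0.9587 = 0.26268
  20–24: 5 × 0.1291 × 0.9554 = 0.61671
  25–29: 5 × 0.1364 × 0.9464 = 0.64544
  30–34: 5 × 0.1356 × 0.9391 = 0.63671
  35–39: 5 × 0.0628 × 0.9191 = 0.28860
  40–44: 5 × 0.0144 × 0.9000 = 0.06480
Sum = 2.51494
NRR = 0.49020 × 2.51494 = 1.23282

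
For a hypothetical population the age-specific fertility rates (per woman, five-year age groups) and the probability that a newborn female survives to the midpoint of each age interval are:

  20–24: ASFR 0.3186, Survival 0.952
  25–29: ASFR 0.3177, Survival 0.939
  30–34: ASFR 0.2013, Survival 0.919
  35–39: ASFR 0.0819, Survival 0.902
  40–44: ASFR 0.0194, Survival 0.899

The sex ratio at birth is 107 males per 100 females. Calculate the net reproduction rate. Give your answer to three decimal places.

Proportion female at birth = 100 / (100 + 107) = 0.48309.
Each age group contributes 5 × ASFR × survival:
  20–24: 5 × 0.3186 × 0.952 = 1.51654
  25–29: 5 × 0.3177 × 0.939 = 1.49160
  30–34: 5 × 0.2013 × 0.919 = 0.92497
  35–39: 5 × 0.0819 × 0.902 = 0.36937
  40–44: 5 × 0.0194 × 0.899 = 0.08720
Sum = 4.38968
NRR = 0.48309 × 4.38968 = 2.12061
With NRR above 1 the population is above replacement fertility.

2.121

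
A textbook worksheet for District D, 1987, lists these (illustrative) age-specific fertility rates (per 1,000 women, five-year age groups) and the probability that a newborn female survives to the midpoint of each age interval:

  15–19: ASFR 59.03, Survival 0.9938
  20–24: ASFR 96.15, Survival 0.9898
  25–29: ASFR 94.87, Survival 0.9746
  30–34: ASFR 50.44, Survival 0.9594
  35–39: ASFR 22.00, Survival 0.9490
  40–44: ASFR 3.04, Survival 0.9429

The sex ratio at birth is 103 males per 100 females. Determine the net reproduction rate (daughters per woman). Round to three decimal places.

0.784

Proportion female at birth = 100 / (100 + 103) = 0.49261.
Weighting each age-specific rate by interval width and survival:
  15–19: 5 × 59.03/1000 × 0.9938 = 0.29332
  20–24: 5 × 96.15/1000 × 0.9898 = 0.47585
  25–29: 5 × 94.87/1000 × 0.9746 = 0.46230
  30–34: 5 × 50.44/1000 × 0.9594 = 0.24196
  35–39: 5 × 22.00/1000 × 0.9490 = 0.10439
  40–44: 5 × 3.04/1000 × 0.9429 = 0.01433
Sum = 1.59215
NRR = 0.49261 × 1.59215 = 0.78431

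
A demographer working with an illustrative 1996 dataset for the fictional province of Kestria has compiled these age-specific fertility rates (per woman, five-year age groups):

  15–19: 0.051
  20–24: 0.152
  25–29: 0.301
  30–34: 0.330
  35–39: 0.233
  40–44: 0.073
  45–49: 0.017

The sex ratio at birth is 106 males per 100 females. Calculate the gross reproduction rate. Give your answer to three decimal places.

2.808

Proportion female at birth = 100 / (100 + 106) = 0.48544.
Sum of ASFRs = 0.051 + 0.152 + 0.301 + 0.330 + 0.233 + 0.073 + 0.017 = 1.157
TFR = 5 × 1.157 = 5.785
GRR = 0.48544 × 5.785 = 2.80827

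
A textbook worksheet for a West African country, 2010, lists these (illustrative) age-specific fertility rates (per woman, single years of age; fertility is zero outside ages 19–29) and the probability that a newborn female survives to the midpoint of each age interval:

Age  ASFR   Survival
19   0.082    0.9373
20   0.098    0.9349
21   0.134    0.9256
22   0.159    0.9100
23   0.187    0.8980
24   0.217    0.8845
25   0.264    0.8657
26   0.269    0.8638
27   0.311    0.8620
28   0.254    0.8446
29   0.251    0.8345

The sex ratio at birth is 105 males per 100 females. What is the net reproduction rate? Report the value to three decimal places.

Proportion female at birth = 100 / (100 + 105) = 0.48780.
Per-age-group product (1 × ASFR × survival probability):
  19: 1 × 0.082 × 0.9373 = 0.07686
  20: 1 × 0.098 × 0.9349 = 0.09162
  21: 1 × 0.134 × 0.9256 = 0.12403
  22: 1 × 0.159 × 0.9100 = 0.14469
  23: 1 × 0.187 × 0.8980 = 0.16793
  24: 1 × 0.217 × 0.8845 = 0.19194
  25: 1 × 0.264 × 0.8657 = 0.22854
  26: 1 × 0.269 × 0.8638 = 0.23236
  27: 1 × 0.311 × 0.8620 = 0.26808
  28: 1 × 0.254 × 0.8446 = 0.21453
  29: 1 × 0.251 × 0.8345 = 0.20946
Sum = 1.95004
NRR = 0.48780 × 1.95004 = 0.95123
With NRR below 1 the population is below replacement fertility.

0.951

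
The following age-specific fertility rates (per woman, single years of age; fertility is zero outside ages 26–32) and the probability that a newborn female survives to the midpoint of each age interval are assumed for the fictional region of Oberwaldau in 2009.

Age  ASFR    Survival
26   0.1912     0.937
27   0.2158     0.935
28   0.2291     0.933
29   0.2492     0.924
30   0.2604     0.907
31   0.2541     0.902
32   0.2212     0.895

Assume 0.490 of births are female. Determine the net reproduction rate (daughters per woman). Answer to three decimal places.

0.729

Proportion female at birth = 0.490.
Survival-weighted fertility by age (1·fₓ·Sₓ):
  26: 1 × 0.1912 × 0.937 = 0.17915
  27: 1 × 0.2158 × 0.935 = 0.20177
  28: 1 × 0.2291 × 0.933 = 0.21375
  29: 1 × 0.2492 × 0.924 = 0.23026
  30: 1 × 0.2604 × 0.907 = 0.23618
  31: 1 × 0.2541 × 0.902 = 0.22920
  32: 1 × 0.2212 × 0.895 = 0.19797
Sum = 1.48828
NRR = 0.490 × 1.48828 = 0.72926
With NRR below 1 the population is below replacement fertility.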